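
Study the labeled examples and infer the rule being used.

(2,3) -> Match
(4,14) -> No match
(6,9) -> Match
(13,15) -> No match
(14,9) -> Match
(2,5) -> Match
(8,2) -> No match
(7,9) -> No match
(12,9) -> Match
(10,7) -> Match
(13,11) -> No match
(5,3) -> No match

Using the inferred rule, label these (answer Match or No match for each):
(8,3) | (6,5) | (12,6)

A rule that fits every label: sum is odd — true of each 'Match' example, false of each 'No match' one.

Match, Match, No match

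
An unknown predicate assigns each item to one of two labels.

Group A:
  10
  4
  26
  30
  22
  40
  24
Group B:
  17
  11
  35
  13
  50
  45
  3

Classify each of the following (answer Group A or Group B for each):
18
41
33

Every 'Group A' example satisfies: even AND at most 40. None of the 'Group B' examples do.
18 → 18 is even, 18 ≤ 40 → Group A. 41 → 41 is odd, 41 > 40 → Group B. 33 → 33 is odd, 33 ≤ 40 → Group B.

Group A, Group B, Group B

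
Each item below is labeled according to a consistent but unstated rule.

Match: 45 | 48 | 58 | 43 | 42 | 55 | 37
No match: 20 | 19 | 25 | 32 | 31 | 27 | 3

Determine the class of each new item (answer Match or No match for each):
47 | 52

Match, Match

The classifier is using: at least 37.
47: 47 ≥ 37 — meets the rule, so Match.
52: 52 ≥ 37 — meets the rule, so Match.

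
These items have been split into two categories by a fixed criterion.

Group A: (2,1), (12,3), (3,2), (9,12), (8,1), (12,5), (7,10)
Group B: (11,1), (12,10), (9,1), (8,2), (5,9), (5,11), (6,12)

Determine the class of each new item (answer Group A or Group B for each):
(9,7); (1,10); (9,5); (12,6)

Group B, Group A, Group B, Group B

The common property of the 'Group A' items is: sum is odd. No 'Group B' item has it.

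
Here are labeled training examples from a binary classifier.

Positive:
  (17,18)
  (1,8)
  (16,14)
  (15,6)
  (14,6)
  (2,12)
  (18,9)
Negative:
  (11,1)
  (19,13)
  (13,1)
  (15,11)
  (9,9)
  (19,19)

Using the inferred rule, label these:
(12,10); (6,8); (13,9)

Positive, Positive, Negative

The classifier is using: product is even.
(12,10) → 12·10 = 120 → Positive. (6,8) → 6·8 = 48 → Positive. (13,9) → 13·9 = 117 → Negative.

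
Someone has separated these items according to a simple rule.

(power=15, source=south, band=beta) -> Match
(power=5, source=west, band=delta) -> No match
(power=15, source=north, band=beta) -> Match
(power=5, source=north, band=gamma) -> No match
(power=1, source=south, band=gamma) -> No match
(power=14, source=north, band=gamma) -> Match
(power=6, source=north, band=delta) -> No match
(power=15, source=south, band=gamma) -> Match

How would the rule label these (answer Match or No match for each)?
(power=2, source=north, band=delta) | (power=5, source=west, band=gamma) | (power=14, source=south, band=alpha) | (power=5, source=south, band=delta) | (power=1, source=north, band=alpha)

No match, No match, Match, No match, No match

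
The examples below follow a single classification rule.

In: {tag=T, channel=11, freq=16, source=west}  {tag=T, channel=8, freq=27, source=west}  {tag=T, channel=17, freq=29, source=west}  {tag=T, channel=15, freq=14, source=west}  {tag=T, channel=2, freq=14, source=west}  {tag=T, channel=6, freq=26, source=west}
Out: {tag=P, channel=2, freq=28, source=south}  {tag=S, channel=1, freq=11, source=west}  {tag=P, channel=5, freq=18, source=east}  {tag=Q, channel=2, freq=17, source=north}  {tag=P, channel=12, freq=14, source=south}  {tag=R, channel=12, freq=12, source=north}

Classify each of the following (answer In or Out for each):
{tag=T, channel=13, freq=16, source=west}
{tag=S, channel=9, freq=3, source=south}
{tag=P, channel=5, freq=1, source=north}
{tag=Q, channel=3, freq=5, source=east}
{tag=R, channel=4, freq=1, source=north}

'In' ⟺ tag is T.
{tag=T, channel=13, freq=16, source=west}: tag is T, has this property → In. {tag=S, channel=9, freq=3, source=south}: tag is S, doesn't match → Out. {tag=P, channel=5, freq=1, source=north}: tag is P, doesn't match → Out. {tag=Q, channel=3, freq=5, source=east}: tag is Q, doesn't match → Out. {tag=R, channel=4, freq=1, source=north}: tag is R, doesn't match → Out.

In, Out, Out, Out, Out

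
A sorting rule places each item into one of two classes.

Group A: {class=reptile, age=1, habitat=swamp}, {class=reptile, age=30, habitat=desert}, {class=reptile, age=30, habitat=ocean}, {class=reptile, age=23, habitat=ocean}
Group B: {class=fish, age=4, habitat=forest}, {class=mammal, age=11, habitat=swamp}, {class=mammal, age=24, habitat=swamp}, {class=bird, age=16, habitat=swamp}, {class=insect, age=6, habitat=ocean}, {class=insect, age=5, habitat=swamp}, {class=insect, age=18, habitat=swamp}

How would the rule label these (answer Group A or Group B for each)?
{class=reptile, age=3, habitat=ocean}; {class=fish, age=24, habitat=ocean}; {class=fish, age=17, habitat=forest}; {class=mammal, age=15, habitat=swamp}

All 'Group A' examples share one property — class is reptile — and every 'Group B' example lacks it.

Group A, Group B, Group B, Group B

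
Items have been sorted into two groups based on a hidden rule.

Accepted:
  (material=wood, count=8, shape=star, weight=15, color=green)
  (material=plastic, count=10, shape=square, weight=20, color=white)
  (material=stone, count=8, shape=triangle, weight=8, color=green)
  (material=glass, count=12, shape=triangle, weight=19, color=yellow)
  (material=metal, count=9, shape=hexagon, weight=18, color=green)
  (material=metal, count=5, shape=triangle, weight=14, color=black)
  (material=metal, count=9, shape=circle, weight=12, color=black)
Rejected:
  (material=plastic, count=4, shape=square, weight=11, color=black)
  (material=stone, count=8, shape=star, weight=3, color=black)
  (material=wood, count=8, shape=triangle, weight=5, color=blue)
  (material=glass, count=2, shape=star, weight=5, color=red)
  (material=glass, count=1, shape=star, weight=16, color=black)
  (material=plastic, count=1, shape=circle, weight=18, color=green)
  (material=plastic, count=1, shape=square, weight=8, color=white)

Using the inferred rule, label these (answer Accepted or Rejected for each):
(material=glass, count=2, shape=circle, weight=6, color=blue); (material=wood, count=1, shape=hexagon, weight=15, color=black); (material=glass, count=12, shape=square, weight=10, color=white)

Rejected, Rejected, Accepted

Every 'Accepted' example satisfies: count ≥ 5 AND weight ≥ 8. None of the 'Rejected' examples do.
(material=glass, count=2, shape=circle, weight=6, color=blue) → count = 2, weight = 6 → Rejected. (material=wood, count=1, shape=hexagon, weight=15, color=black) → count = 1, weight = 15 → Rejected. (material=glass, count=12, shape=square, weight=10, color=white) → count = 12, weight = 10 → Accepted.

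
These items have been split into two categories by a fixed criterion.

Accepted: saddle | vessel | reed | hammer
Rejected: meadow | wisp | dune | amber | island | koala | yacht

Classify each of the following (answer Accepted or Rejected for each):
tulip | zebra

The simplest hypothesis consistent with all the labels is: has a double letter.

Rejected, Rejected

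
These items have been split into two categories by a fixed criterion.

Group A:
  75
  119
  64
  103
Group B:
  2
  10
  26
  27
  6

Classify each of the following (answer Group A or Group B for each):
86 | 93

Group A, Group A

The pattern is that an item is 'Group A' exactly when: at least 64.
Group A: 86, since 86 ≥ 64. Group A: 93, since 93 ≥ 64.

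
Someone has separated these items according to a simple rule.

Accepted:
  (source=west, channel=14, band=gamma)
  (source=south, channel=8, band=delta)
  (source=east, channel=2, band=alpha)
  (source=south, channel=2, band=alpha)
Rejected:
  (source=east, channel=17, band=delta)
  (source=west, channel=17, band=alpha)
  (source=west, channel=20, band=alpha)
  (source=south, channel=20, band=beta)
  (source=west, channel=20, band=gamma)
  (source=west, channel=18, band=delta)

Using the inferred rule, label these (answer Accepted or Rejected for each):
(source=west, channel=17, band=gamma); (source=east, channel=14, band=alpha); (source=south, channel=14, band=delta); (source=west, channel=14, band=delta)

A rule that fits every label: channel ≤ 14 — true of each 'Accepted' example, false of each 'Rejected' one.
(source=west, channel=17, band=gamma): channel = 17, doesn't qualify → Rejected. (source=east, channel=14, band=alpha): channel = 14, matches → Accepted. (source=south, channel=14, band=delta): channel = 14, matches → Accepted. (source=west, channel=14, band=delta): channel = 14, matches → Accepted.

Rejected, Accepted, Accepted, Accepted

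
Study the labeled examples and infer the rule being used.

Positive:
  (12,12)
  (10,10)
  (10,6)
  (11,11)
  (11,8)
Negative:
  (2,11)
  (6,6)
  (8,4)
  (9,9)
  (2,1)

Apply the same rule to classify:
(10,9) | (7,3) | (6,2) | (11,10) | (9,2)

Positive, Negative, Negative, Positive, Negative

'Positive' ⟺ first ≥ 10.
(10,9) → first 10 → Positive.
(7,3) → first 7 → Negative.
(6,2) → first 6 → Negative.
(11,10) → first 11 → Positive.
(9,2) → first 9 → Negative.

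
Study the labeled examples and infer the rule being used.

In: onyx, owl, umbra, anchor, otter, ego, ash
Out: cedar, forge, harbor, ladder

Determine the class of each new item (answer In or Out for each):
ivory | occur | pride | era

Looking at the examples, the only property every 'In' case has and every 'Out' case lacks is: starts with a vowel.
ivory: In (starts with 'i').
occur: In (starts with 'o').
pride: Out (starts with 'p').
era: In (starts with 'e').

In, In, Out, In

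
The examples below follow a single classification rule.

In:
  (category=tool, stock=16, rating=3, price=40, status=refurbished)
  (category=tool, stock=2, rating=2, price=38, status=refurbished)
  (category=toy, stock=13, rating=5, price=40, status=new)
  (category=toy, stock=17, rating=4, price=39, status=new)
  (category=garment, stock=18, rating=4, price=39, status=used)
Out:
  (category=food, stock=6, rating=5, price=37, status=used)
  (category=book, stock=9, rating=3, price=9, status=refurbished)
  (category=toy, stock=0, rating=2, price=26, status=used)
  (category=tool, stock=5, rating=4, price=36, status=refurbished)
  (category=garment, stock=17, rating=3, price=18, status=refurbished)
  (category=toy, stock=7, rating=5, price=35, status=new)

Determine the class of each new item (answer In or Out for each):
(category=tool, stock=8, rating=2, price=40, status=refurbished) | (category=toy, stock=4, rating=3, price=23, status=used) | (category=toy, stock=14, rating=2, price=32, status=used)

The common property of the 'In' items is: price ≥ 38. No 'Out' item has it.
(category=tool, stock=8, rating=2, price=40, status=refurbished) — price = 40, hence In. (category=toy, stock=4, rating=3, price=23, status=used) — price = 23, hence Out. (category=toy, stock=14, rating=2, price=32, status=used) — price = 32, hence Out.

In, Out, Out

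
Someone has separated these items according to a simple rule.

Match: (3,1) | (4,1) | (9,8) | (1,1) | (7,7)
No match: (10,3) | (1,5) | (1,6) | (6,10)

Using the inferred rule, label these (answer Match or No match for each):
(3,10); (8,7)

No match, Match

The classifier is using: |first − second| ≤ 3.
(3,10): |3−10| = 7 — lacks this property, so No match. (8,7): |8−7| = 1 — meets the rule, so Match.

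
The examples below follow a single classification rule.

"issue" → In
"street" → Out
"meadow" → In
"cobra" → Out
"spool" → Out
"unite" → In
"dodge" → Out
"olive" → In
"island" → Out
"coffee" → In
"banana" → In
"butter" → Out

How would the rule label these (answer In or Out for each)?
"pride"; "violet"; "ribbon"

The common property of the 'In' items is: has ≥ 3 vowels. No 'Out' item has it.
"pride" → 2 vowels → Out.
"violet" → 3 vowels → In.
"ribbon" → 2 vowels → Out.

Out, In, Out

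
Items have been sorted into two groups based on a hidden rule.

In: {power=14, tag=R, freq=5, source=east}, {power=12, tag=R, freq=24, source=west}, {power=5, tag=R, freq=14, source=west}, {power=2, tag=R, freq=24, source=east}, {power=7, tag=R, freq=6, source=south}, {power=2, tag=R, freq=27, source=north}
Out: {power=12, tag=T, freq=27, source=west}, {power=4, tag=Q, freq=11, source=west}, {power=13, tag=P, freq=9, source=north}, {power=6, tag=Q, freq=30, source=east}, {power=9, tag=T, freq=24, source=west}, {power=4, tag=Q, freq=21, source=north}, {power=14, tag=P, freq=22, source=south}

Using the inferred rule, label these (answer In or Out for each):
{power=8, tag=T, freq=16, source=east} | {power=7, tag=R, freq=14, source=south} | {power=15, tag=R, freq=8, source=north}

A rule that fits every label: tag is R — true of each 'In' example, false of each 'Out' one.
{power=8, tag=T, freq=16, source=east} → tag is T → Out. {power=7, tag=R, freq=14, source=south} → tag is R → In. {power=15, tag=R, freq=8, source=north} → tag is R → In.

Out, In, In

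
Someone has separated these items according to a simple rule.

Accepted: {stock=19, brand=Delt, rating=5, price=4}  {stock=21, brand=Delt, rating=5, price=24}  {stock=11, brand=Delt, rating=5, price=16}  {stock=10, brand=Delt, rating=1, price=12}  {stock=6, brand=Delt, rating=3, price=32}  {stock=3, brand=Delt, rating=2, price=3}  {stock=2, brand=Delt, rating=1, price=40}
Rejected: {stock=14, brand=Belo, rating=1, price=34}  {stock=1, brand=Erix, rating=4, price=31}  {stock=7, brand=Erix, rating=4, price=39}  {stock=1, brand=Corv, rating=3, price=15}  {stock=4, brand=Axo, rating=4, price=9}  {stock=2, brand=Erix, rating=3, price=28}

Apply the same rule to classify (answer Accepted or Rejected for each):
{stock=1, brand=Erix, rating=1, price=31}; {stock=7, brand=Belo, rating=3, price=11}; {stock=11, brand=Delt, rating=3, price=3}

'Accepted' ⟺ brand is Delt.

Rejected, Rejected, Accepted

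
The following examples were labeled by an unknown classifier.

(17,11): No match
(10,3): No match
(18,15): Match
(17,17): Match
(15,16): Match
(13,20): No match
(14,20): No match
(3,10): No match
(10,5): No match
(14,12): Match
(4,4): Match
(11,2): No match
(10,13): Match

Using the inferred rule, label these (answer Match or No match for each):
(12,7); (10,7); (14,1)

No match, Match, No match

The classifier is using: |first − second| ≤ 3.
(12,7) → |12−7| = 5 → No match.
(10,7) → |10−7| = 3 → Match.
(14,1) → |14−1| = 13 → No match.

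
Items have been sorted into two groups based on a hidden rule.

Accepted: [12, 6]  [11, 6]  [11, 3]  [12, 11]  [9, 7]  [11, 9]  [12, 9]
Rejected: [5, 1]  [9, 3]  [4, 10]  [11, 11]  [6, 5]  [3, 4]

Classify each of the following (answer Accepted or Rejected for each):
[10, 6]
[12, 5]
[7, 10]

The pattern is that an item is 'Accepted' exactly when: first > second AND sum ≥ 14.
[10, 6]: Accepted (10 > 6, 10+6 = 16). [12, 5]: Accepted (12 > 5, 12+5 = 17). [7, 10]: Rejected (7 < 10, 7+10 = 17).

Accepted, Accepted, Rejected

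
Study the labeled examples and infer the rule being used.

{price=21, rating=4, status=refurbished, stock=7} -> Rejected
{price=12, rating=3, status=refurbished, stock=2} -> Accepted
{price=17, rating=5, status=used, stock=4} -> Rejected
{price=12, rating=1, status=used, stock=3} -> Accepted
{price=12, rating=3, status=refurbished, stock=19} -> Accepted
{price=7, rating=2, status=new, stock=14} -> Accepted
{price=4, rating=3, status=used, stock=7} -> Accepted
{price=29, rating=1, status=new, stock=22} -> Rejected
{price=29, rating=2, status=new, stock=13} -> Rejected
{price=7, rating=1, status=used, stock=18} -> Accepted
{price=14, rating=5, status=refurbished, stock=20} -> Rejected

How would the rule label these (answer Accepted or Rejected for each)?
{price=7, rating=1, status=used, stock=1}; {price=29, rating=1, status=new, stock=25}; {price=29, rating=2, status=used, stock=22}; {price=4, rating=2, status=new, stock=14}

Accepted, Rejected, Rejected, Accepted

The common property of the 'Accepted' items is: price ≤ 12. No 'Rejected' item has it.
{price=7, rating=1, status=used, stock=1} — price = 7, hence Accepted. {price=29, rating=1, status=new, stock=25} — price = 29, hence Rejected. {price=29, rating=2, status=used, stock=22} — price = 29, hence Rejected. {price=4, rating=2, status=new, stock=14} — price = 4, hence Accepted.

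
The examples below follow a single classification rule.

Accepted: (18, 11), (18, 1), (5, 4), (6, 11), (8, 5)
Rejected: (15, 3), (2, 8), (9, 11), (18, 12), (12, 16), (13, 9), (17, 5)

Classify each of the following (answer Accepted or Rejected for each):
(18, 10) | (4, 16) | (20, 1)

The simplest hypothesis consistent with all the labels is: sum is odd.
Rejected: (18, 10), since 18+10 = 28.
Rejected: (4, 16), since 4+16 = 20.
Accepted: (20, 1), since 20+1 = 21.

Rejected, Rejected, Accepted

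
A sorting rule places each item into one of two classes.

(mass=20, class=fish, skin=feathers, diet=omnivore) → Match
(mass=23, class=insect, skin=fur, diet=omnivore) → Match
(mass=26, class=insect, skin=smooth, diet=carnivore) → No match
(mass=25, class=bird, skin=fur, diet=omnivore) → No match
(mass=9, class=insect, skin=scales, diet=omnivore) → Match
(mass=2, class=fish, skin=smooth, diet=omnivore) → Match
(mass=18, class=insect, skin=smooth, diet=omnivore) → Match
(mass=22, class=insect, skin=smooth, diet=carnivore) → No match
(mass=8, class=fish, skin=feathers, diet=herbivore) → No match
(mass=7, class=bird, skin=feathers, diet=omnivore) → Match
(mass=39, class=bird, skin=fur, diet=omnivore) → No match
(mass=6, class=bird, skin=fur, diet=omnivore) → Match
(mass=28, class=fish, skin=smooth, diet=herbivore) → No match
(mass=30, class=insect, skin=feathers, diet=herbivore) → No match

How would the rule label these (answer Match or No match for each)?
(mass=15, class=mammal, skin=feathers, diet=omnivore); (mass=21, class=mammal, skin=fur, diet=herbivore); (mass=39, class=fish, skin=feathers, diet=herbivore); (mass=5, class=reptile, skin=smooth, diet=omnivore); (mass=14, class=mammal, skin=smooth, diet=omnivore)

One predicate separates the groups cleanly: diet is omnivore AND mass ≤ 23.

Match, No match, No match, Match, Match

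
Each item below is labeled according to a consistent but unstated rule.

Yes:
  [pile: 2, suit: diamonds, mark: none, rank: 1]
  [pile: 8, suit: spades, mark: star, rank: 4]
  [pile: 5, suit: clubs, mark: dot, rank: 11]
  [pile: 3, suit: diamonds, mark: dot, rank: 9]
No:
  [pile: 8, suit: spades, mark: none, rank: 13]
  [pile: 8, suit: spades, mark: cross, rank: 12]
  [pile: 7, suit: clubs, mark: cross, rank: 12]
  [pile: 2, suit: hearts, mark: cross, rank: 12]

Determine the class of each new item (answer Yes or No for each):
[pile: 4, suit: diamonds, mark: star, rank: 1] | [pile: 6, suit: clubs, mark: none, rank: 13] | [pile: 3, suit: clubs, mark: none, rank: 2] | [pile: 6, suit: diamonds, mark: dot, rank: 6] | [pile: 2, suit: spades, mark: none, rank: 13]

One predicate separates the groups cleanly: rank ≤ 11.
[pile: 4, suit: diamonds, mark: star, rank: 1]: rank = 1, passes → Yes.
[pile: 6, suit: clubs, mark: none, rank: 13]: rank = 13, fails the rule → No.
[pile: 3, suit: clubs, mark: none, rank: 2]: rank = 2, passes → Yes.
[pile: 6, suit: diamonds, mark: dot, rank: 6]: rank = 6, passes → Yes.
[pile: 2, suit: spades, mark: none, rank: 13]: rank = 13, fails the rule → No.

Yes, No, Yes, Yes, No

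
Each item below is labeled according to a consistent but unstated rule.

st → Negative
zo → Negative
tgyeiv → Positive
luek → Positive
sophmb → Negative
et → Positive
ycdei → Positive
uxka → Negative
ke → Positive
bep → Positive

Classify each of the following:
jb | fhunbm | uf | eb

Negative, Negative, Negative, Positive

Every 'Positive' example satisfies: contains 'e'. None of the 'Negative' examples do.
jb: no 'e' — fails this test, so Negative.
fhunbm: no 'e' — fails this test, so Negative.
uf: no 'e' — fails this test, so Negative.
eb: has 'e' — matches, so Positive.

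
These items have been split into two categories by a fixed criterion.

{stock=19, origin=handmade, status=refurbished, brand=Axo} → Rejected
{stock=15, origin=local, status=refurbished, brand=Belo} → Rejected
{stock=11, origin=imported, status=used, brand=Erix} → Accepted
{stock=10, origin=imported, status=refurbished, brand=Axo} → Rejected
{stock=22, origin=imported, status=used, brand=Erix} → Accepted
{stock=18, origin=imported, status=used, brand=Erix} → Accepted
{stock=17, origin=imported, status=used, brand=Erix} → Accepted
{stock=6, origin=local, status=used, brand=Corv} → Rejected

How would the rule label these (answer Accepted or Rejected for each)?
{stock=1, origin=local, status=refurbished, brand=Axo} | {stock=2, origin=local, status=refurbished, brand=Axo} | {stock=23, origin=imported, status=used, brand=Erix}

The common property of the 'Accepted' items is: brand is Erix. No 'Rejected' item has it.
{stock=1, origin=local, status=refurbished, brand=Axo}: Rejected (brand is Axo).
{stock=2, origin=local, status=refurbished, brand=Axo}: Rejected (brand is Axo).
{stock=23, origin=imported, status=used, brand=Erix}: Accepted (brand is Erix).

Rejected, Rejected, Accepted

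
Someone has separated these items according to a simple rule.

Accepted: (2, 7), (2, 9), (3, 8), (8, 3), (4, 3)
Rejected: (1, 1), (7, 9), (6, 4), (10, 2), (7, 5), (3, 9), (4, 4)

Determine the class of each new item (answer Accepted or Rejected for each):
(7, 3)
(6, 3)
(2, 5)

Looking at the examples, the only property every 'Accepted' case has and every 'Rejected' case lacks is: sum is odd.
(7, 3) — 7+3 = 10, hence Rejected. (6, 3) — 6+3 = 9, hence Accepted. (2, 5) — 2+5 = 7, hence Accepted.

Rejected, Accepted, Accepted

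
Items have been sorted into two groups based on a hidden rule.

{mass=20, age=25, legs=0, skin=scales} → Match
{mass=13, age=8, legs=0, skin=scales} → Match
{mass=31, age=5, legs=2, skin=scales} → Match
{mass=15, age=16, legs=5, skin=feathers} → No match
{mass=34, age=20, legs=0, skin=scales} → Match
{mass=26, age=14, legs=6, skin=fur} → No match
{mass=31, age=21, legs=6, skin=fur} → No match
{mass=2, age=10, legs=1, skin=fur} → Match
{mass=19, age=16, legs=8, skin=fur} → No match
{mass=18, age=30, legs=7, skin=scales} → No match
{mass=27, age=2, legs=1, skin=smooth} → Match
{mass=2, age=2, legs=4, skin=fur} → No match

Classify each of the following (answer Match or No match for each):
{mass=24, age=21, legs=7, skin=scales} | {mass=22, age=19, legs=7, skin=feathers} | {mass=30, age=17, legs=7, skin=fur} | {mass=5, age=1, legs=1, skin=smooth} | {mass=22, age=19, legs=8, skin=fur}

No match, No match, No match, Match, No match

'Match' ⟺ legs ≤ 2.
{mass=24, age=21, legs=7, skin=scales}: legs = 7, does not satisfy this → No match. {mass=22, age=19, legs=7, skin=feathers}: legs = 7, does not satisfy this → No match. {mass=30, age=17, legs=7, skin=fur}: legs = 7, does not satisfy this → No match. {mass=5, age=1, legs=1, skin=smooth}: legs = 1, has this property → Match. {mass=22, age=19, legs=8, skin=fur}: legs = 8, does not satisfy this → No match.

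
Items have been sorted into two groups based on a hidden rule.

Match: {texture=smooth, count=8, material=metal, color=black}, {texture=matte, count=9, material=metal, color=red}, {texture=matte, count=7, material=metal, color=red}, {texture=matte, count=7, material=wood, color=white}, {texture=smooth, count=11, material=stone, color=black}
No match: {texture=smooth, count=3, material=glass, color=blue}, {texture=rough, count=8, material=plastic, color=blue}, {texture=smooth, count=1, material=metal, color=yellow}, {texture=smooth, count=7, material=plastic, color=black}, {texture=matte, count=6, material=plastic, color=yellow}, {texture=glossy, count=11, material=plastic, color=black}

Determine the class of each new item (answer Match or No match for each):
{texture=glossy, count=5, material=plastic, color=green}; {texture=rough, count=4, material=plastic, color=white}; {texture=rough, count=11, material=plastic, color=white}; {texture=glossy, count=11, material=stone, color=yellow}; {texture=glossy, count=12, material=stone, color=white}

Every 'Match' example satisfies: material is not plastic AND count ≥ 6. None of the 'No match' examples do.

No match, No match, No match, Match, Match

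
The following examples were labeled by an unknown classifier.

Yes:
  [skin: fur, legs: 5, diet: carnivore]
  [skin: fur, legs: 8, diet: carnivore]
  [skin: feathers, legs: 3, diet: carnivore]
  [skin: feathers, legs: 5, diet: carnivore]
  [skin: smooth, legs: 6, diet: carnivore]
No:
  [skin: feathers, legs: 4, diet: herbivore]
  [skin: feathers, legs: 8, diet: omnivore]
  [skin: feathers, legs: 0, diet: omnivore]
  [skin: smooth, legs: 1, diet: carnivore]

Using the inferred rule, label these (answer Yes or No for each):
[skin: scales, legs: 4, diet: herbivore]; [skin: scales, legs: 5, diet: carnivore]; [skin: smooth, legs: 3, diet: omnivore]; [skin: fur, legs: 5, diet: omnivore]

No, Yes, No, No

'Yes' ⟺ diet is carnivore AND legs ≥ 3.
[skin: scales, legs: 4, diet: herbivore] → diet is herbivore, legs = 4 → No. [skin: scales, legs: 5, diet: carnivore] → diet is carnivore, legs = 5 → Yes. [skin: smooth, legs: 3, diet: omnivore] → diet is omnivore, legs = 3 → No. [skin: fur, legs: 5, diet: omnivore] → diet is omnivore, legs = 5 → No.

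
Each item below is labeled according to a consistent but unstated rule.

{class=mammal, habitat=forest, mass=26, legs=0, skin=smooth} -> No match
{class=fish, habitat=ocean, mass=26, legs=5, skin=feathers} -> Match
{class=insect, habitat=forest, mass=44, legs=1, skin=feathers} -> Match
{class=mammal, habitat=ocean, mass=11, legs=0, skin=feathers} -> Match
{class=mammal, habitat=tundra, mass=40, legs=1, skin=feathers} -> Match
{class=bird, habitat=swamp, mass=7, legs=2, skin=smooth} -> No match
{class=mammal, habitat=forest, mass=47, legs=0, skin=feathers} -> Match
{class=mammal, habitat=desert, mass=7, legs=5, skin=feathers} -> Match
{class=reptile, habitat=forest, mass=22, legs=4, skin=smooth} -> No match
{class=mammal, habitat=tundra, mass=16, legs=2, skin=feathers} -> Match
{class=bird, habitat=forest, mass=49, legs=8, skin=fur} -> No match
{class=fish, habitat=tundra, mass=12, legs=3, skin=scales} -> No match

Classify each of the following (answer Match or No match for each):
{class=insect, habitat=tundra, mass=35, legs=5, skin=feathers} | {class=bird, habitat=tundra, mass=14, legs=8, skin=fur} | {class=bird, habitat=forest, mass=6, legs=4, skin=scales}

Match, No match, No match

Every 'Match' example satisfies: skin is feathers. None of the 'No match' examples do.
{class=insect, habitat=tundra, mass=35, legs=5, skin=feathers} — skin is feathers, hence Match. {class=bird, habitat=tundra, mass=14, legs=8, skin=fur} — skin is fur, hence No match. {class=bird, habitat=forest, mass=6, legs=4, skin=scales} — skin is scales, hence No match.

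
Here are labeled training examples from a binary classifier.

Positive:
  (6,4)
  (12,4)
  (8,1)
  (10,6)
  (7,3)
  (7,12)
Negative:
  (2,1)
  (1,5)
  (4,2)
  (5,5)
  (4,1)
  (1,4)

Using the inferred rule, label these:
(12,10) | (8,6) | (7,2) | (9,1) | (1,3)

The classifier is using: first ≥ 6.
(12,10): first 12 — meets the rule, so Positive.
(8,6): first 8 — meets the rule, so Positive.
(7,2): first 7 — meets the rule, so Positive.
(9,1): first 9 — meets the rule, so Positive.
(1,3): first 1 — lacks this property, so Negative.

Positive, Positive, Positive, Positive, Negative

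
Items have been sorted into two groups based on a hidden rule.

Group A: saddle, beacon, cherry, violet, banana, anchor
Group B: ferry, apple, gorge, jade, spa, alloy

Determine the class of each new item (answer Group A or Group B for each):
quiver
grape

All 'Group A' examples share one property — length 6 — and every 'Group B' example lacks it.

Group A, Group B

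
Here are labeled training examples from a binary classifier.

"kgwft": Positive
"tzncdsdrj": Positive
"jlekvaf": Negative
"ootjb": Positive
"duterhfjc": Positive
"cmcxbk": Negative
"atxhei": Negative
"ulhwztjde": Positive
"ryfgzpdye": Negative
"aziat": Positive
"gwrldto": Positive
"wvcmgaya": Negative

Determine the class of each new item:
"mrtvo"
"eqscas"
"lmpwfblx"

All 'Positive' examples share one property — odd length AND contains 't' — and every 'Negative' example lacks it.
"mrtvo" — length 5, has 't', hence Positive. "eqscas" — length 6, no 't', hence Negative. "lmpwfblx" — length 8, no 't', hence Negative.

Positive, Negative, Negative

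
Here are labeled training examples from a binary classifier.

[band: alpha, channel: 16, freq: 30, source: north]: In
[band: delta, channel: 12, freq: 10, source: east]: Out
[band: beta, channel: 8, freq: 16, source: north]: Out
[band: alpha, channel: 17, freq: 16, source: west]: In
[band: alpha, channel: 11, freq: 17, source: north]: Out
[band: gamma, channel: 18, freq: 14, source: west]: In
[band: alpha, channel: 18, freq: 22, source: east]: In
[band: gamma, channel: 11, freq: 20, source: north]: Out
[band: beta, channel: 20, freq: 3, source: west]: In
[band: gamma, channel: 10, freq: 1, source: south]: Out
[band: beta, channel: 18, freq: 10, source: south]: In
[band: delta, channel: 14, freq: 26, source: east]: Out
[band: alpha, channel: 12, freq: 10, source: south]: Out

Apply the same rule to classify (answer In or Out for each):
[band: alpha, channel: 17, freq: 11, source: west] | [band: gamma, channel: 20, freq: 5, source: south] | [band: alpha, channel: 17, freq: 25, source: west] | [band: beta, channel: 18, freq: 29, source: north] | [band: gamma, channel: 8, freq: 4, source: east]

In, In, In, In, Out

A rule that fits every label: channel ≥ 16 — true of each 'In' example, false of each 'Out' one.
[band: alpha, channel: 17, freq: 11, source: west] → channel = 17 → In. [band: gamma, channel: 20, freq: 5, source: south] → channel = 20 → In. [band: alpha, channel: 17, freq: 25, source: west] → channel = 17 → In. [band: beta, channel: 18, freq: 29, source: north] → channel = 18 → In. [band: gamma, channel: 8, freq: 4, source: east] → channel = 8 → Out.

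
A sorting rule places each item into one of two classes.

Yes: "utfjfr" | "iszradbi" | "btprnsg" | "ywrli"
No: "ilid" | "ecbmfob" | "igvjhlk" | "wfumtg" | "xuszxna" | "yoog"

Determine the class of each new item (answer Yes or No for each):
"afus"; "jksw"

No, No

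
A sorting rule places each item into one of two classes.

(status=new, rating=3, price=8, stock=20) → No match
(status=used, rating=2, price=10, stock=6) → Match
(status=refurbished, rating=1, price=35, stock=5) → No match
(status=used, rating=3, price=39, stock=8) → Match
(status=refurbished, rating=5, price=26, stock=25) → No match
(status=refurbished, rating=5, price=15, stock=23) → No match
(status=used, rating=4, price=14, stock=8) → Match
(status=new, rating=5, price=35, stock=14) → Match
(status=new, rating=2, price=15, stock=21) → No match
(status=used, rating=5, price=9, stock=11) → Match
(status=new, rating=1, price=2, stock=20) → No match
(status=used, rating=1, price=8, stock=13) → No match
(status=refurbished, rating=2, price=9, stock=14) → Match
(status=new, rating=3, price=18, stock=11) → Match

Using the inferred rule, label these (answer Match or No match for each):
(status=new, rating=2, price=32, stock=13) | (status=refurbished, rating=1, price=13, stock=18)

The simplest hypothesis consistent with all the labels is: stock ≤ 14 AND rating ≥ 2.
(status=new, rating=2, price=32, stock=13): Match (stock = 13, rating = 2).
(status=refurbished, rating=1, price=13, stock=18): No match (stock = 18, rating = 1).

Match, No match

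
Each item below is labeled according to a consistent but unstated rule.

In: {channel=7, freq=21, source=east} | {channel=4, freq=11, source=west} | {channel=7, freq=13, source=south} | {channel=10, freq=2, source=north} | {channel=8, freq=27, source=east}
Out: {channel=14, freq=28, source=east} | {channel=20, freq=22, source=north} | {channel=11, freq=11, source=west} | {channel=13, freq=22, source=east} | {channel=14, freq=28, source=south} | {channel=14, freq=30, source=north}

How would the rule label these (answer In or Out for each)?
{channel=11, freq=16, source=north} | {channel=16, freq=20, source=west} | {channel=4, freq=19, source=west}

The rule appears to be: channel ≤ 10.
{channel=11, freq=16, source=north}: Out (channel = 11).
{channel=16, freq=20, source=west}: Out (channel = 16).
{channel=4, freq=19, source=west}: In (channel = 4).

Out, Out, In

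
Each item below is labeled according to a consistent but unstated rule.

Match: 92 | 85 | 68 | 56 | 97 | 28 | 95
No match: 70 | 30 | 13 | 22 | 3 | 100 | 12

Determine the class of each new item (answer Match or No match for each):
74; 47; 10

Match, Match, No match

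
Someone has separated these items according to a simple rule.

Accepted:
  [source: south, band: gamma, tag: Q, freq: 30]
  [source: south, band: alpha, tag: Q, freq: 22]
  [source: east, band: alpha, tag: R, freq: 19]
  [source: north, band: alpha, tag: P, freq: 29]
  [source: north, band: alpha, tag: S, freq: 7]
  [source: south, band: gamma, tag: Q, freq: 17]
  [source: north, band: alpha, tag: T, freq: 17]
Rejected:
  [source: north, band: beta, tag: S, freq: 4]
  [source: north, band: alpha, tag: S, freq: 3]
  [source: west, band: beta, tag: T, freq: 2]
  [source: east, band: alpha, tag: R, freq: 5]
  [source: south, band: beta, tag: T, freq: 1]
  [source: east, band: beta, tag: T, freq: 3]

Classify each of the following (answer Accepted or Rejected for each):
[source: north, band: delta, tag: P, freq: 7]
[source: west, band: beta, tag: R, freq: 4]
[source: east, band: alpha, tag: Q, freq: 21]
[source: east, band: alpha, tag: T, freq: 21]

Accepted, Rejected, Accepted, Accepted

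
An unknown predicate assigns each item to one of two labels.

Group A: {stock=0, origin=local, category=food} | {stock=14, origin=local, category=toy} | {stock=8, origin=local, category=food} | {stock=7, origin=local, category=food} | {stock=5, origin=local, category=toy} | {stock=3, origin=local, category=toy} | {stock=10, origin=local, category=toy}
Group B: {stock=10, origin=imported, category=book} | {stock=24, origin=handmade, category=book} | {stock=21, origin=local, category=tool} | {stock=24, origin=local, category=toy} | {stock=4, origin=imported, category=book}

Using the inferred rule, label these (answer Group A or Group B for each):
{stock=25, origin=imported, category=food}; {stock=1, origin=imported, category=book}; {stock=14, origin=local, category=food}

The simplest hypothesis consistent with all the labels is: origin is local AND stock ≤ 14.
{stock=25, origin=imported, category=food}: origin is imported, stock = 25, doesn't match → Group B.
{stock=1, origin=imported, category=book}: origin is imported, stock = 1, doesn't match → Group B.
{stock=14, origin=local, category=food}: origin is local, stock = 14, matches → Group A.

Group B, Group B, Group A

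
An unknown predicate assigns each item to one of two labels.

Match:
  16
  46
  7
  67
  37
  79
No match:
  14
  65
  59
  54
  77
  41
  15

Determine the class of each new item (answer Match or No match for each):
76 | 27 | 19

'Match' ⟺ ≡ 1 (mod 3).

Match, No match, Match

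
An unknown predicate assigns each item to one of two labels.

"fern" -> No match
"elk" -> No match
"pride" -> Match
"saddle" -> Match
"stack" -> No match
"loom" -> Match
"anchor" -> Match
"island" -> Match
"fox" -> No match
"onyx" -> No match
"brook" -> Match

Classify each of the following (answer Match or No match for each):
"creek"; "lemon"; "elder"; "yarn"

Match, Match, Match, No match

One predicate separates the groups cleanly: has ≥ 2 vowels.
"creek" — 2 vowels, hence Match.
"lemon" — 2 vowels, hence Match.
"elder" — 2 vowels, hence Match.
"yarn" — 1 vowel, hence No match.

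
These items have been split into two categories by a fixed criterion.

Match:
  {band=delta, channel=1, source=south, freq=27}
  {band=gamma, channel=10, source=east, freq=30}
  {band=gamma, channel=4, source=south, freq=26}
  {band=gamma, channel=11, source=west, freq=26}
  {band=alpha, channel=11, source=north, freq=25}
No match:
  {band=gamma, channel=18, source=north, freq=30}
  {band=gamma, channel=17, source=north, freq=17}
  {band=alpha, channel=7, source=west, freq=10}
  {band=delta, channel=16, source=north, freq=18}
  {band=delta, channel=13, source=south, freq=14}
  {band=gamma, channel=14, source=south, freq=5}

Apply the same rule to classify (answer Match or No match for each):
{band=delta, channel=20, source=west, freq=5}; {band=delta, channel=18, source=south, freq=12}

No match, No match

Every 'Match' example satisfies: channel ≤ 11 AND freq ≥ 14. None of the 'No match' examples do.
{band=delta, channel=20, source=west, freq=5} → channel = 20, freq = 5 → No match.
{band=delta, channel=18, source=south, freq=12} → channel = 18, freq = 12 → No match.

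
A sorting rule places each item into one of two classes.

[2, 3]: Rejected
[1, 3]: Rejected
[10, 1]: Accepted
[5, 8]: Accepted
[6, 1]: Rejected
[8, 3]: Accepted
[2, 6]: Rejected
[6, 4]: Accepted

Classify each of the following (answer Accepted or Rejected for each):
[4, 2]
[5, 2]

Rejected, Rejected

A rule that fits every label: sum ≥ 10 — true of each 'Accepted' example, false of each 'Rejected' one.
[4, 2] → 4+2 = 6 → Rejected.
[5, 2] → 5+2 = 7 → Rejected.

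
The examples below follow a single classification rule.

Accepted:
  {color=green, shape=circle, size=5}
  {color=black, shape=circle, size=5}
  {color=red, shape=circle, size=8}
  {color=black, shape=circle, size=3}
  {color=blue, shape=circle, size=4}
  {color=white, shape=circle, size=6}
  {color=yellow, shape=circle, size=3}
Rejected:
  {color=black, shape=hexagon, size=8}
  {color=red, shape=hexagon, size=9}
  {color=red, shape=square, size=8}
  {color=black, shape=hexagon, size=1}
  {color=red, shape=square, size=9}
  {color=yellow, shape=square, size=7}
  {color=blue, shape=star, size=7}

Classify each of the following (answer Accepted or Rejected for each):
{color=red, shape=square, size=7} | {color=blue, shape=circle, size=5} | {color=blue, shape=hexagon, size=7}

One predicate separates the groups cleanly: shape is circle.
{color=red, shape=square, size=7} — shape is square, hence Rejected. {color=blue, shape=circle, size=5} — shape is circle, hence Accepted. {color=blue, shape=hexagon, size=7} — shape is hexagon, hence Rejected.

Rejected, Accepted, Rejected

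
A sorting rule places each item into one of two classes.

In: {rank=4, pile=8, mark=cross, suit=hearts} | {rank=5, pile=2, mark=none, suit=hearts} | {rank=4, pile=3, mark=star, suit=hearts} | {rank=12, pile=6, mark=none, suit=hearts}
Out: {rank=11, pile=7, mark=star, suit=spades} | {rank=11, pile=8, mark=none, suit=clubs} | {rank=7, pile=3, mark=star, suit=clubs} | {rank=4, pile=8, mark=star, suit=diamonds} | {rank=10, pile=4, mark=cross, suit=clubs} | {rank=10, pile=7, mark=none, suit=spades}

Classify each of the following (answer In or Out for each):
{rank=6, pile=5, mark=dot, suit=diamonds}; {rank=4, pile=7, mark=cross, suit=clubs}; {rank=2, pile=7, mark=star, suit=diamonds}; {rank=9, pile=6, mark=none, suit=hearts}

Out, Out, Out, In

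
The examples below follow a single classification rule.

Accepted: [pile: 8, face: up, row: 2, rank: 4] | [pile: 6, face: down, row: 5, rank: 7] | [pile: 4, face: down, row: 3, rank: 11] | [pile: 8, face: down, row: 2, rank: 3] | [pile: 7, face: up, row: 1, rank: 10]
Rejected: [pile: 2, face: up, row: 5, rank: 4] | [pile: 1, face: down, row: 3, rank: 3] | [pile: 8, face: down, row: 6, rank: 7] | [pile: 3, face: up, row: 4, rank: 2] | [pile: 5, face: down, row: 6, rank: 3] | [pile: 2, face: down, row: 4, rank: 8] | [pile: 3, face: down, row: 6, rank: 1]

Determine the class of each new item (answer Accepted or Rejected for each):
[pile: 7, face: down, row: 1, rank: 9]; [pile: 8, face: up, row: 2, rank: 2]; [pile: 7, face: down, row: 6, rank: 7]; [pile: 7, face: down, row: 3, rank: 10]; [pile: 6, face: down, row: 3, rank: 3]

Accepted, Accepted, Rejected, Accepted, Accepted

Rule: row ≤ 5 AND pile ≥ 4. This holds for each 'Accepted' example and fails for each 'Rejected' one.
[pile: 7, face: down, row: 1, rank: 9] — row = 1, pile = 7, hence Accepted.
[pile: 8, face: up, row: 2, rank: 2] — row = 2, pile = 8, hence Accepted.
[pile: 7, face: down, row: 6, rank: 7] — row = 6, pile = 7, hence Rejected.
[pile: 7, face: down, row: 3, rank: 10] — row = 3, pile = 7, hence Accepted.
[pile: 6, face: down, row: 3, rank: 3] — row = 3, pile = 6, hence Accepted.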